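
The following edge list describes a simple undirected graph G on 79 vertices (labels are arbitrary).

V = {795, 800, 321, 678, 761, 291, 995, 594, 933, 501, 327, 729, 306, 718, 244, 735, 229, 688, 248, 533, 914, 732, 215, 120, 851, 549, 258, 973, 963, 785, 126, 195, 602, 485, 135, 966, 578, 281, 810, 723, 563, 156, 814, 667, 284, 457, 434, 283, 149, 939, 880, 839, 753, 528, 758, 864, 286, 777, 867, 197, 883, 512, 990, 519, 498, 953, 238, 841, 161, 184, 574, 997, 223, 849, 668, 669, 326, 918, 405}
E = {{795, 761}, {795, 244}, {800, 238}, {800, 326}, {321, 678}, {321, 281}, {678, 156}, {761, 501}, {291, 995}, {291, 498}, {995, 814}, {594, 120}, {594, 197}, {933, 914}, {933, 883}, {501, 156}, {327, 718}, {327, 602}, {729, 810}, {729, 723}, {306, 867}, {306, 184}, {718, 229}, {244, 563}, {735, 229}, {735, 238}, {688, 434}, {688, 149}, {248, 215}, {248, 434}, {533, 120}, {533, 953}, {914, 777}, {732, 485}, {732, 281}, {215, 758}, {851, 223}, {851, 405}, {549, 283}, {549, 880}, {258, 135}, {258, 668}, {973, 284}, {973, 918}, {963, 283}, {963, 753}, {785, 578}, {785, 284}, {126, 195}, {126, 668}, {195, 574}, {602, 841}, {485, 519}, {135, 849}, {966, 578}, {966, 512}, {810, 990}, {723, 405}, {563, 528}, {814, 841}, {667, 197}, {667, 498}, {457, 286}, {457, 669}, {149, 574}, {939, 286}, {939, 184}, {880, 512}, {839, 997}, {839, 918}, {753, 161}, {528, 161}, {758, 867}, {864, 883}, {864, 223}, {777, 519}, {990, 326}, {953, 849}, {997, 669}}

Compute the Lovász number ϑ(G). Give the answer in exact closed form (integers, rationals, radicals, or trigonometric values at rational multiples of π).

79*cos(pi/79)/(cos(pi/79) + 1)

deg(195) = 2; N(195) = {126, 574}.
N(229) = {718, 735}, |N(229)| = 2.
N(434) = {688, 248}, |N(434)| = 2.
Vertex 777 has 2 neighbors: 914, 519.
Regular of degree 2 on 79 vertices: a single 79-cycle (edge-transitive).
spec(A) ≈ [2.0, 1.99368, 1.97475, 1.94334, 1.89964, 1.84393, 1.77657, 1.69797, 1.60863, 1.50913, 1.40008, 1.28219, 1.15618, 1.02287, 0.88309, 0.73773, 0.5877, 0.43396, 0.27747, 0.11923, -0.03976, -0.19851, -0.356, -0.51123, -0.66324, -0.81105, -0.95374, -1.09039, -1.22015, -1.3422, -1.45576, -1.56011, -1.65461, -1.73864, -1.81168, -1.87327, -1.92301, -1.96059, -1.98578, -1.99842] (distinct, 5 d.p.).
Lovász: ϑ = −79(-2*cos(pi/79))/(2+-(-1)*2*cos(pi/79)) = 79*cos(pi/79)/(cos(pi/79) + 1).
ϑ(G) ≈ 39.484379420.
Sandwich: α(G)=39 ≤ ϑ(G)=79*cos(pi/79)/(cos(pi/79) + 1) ≤ χ(Ḡ)=40 (both strict).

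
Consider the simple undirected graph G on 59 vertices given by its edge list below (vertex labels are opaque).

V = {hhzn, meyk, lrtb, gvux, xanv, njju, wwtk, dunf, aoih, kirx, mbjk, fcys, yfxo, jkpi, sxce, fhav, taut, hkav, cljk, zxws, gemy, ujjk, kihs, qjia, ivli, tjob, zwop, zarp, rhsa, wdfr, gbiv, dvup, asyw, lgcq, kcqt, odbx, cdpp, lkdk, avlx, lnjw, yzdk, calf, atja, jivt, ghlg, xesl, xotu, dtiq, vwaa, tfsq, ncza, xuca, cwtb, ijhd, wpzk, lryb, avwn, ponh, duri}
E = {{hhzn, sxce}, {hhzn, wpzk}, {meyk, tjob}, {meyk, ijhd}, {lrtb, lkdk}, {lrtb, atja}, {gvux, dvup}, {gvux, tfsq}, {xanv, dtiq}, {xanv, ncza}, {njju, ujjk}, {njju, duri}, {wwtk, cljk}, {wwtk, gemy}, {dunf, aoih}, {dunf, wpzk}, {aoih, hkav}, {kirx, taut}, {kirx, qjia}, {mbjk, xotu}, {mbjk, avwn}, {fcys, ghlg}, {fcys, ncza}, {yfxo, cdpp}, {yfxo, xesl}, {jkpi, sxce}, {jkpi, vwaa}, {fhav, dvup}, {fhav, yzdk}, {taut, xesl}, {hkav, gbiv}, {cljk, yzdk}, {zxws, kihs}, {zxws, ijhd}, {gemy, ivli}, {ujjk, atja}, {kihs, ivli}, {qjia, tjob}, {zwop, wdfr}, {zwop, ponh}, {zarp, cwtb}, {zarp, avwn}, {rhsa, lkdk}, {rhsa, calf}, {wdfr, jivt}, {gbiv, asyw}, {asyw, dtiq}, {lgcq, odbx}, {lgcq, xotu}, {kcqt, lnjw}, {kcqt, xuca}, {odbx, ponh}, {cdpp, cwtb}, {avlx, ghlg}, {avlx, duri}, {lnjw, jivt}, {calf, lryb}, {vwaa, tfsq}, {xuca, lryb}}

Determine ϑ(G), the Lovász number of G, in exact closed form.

deg(kihs) = 2; N(kihs) = {zxws, ivli}.
N(xanv) = {dtiq, ncza}, |N(xanv)| = 2.
deg(odbx) = 2; N(odbx) = {lgcq, ponh}.
deg(mbjk) = 2; N(mbjk) = {xotu, avwn}.
Every vertex has degree 2 (N=59); a single 59-cycle (edge-transitive).
A has 30 distinct eigenvalues ≈ [2.0, 1.989, 1.955, 1.899, 1.821, 1.723, 1.605, 1.47, 1.317, 1.15, 0.969, 0.778, 0.577, 0.371, 0.16, -0.053, -0.265, -0.475, -0.678, -0.875, -1.061, -1.235, -1.395, -1.54, -1.667, -1.775, -1.863, -1.93, -1.975, -1.997].
With N=59: ϑ(G) = 59·(-(-1)*2*cos(pi/59))/(2−(-2*cos(pi/59))) = 59*cos(pi/59)/(cos(pi/59) + 1).
= 29.479080… (decimal).
α=29, χ(Ḡ)=30; ϑ=59*cos(pi/59)/(cos(pi/59) + 1) lies between (both strict).

59*cos(pi/59)/(cos(pi/59) + 1)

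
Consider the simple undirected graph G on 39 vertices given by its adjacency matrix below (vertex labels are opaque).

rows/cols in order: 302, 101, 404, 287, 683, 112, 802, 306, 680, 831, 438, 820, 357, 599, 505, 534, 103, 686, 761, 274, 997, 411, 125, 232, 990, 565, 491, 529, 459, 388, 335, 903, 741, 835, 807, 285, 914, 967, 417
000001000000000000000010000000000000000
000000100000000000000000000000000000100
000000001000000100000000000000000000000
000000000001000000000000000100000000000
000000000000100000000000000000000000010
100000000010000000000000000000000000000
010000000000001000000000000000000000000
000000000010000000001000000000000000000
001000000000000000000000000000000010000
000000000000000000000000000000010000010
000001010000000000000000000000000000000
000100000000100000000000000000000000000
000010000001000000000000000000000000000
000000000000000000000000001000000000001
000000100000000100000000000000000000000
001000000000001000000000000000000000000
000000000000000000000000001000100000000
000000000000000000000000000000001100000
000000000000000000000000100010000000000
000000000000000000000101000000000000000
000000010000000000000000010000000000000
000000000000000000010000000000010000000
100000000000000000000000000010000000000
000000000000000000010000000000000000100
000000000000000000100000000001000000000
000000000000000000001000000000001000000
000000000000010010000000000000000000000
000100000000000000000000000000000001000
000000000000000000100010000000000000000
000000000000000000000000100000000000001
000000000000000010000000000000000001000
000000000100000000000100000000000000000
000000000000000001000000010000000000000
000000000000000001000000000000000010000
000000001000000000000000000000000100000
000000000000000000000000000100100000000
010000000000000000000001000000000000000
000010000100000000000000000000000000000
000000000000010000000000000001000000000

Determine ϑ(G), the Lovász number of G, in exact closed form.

deg(438) = 2; N(438) = {112, 306}.
Vertex 411 has 2 neighbors: 274, 903.
N(831) = {903, 967}, |N(831)| = 2.
Vertex 683 has 2 neighbors: 357, 967.
39-vertex 2-regular graph: the odd cycle C_{39}.
spec(A) ≈ [2.0, 1.974, 1.897, 1.771, 1.599, 1.385, 1.136, 0.857, 0.556, 0.241, -0.081, -0.4, -0.709, -1.0, -1.265, -1.497, -1.69, -1.84, -1.942, -1.994] (distinct, 3 d.p.).
With N=39: ϑ(G) = 39·(-(-1)*2*cos(pi/39))/(2−(-2*cos(pi/39))) = 39*cos(pi/39)/(cos(pi/39) + 1).
Numerically 19.4683324.
α=19, χ(Ḡ)=20; ϑ=39*cos(pi/39)/(cos(pi/39) + 1) lies between (both strict).

39*cos(pi/39)/(cos(pi/39) + 1)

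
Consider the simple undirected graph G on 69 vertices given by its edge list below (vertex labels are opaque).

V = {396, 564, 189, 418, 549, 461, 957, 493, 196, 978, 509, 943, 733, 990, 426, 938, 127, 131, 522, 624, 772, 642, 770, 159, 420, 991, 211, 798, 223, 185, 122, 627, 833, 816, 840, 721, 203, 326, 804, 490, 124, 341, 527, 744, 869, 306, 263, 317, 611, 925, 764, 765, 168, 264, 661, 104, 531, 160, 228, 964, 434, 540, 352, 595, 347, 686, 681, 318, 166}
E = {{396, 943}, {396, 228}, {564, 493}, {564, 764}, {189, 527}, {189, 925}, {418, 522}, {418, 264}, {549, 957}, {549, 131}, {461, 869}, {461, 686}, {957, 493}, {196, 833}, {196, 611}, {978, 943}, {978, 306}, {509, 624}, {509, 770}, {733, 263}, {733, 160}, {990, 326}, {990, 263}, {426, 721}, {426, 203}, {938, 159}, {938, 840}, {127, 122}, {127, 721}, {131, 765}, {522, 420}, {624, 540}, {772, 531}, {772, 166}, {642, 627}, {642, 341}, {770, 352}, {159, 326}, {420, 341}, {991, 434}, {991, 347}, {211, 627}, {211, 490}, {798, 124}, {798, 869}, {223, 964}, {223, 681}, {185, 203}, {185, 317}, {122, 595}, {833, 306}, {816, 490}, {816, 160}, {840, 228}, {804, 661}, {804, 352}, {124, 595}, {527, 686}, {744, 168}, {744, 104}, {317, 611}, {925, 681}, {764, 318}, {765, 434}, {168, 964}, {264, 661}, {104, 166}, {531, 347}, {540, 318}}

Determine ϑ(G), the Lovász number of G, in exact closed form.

deg(943) = 2; N(943) = {396, 978}.
N(816) = {490, 160}, |N(816)| = 2.
deg(189) = 2; N(189) = {527, 925}.
N(744) = {168, 104}, |N(744)| = 2.
2-regular, N=69; connected 2-regular on 69 ⇒ C_{69}.
A has 35 distinct eigenvalues ≈ [2.0, 1.99171, 1.96692, 1.92583, 1.86879, 1.79626, 1.70884, 1.60726, 1.49237, 1.36511, 1.22653, 1.0778, 0.92013, 0.75484, 0.58329, 0.40691, 0.22716, 0.04553, -0.13648, -0.31737, -0.49562, -0.66976, -0.83835, -1.0, -1.15336, -1.29716, -1.43022, -1.55142, -1.65977, -1.75437, -1.83442, -1.89928, -1.9484, -1.98137, -1.99793].
ϑ = −N·λ_min/(λ_max−λ_min) = −69·(-2*cos(pi/69))/(2−(-2*cos(pi/69))) = 69*cos(pi/69)/(cos(pi/69) + 1).
ϑ(G) ≈ 34.48211.
Sandwich: α(G)=34 ≤ ϑ(G)=69*cos(pi/69)/(cos(pi/69) + 1) ≤ χ(Ḡ)=35 (both strict).

69*cos(pi/69)/(cos(pi/69) + 1)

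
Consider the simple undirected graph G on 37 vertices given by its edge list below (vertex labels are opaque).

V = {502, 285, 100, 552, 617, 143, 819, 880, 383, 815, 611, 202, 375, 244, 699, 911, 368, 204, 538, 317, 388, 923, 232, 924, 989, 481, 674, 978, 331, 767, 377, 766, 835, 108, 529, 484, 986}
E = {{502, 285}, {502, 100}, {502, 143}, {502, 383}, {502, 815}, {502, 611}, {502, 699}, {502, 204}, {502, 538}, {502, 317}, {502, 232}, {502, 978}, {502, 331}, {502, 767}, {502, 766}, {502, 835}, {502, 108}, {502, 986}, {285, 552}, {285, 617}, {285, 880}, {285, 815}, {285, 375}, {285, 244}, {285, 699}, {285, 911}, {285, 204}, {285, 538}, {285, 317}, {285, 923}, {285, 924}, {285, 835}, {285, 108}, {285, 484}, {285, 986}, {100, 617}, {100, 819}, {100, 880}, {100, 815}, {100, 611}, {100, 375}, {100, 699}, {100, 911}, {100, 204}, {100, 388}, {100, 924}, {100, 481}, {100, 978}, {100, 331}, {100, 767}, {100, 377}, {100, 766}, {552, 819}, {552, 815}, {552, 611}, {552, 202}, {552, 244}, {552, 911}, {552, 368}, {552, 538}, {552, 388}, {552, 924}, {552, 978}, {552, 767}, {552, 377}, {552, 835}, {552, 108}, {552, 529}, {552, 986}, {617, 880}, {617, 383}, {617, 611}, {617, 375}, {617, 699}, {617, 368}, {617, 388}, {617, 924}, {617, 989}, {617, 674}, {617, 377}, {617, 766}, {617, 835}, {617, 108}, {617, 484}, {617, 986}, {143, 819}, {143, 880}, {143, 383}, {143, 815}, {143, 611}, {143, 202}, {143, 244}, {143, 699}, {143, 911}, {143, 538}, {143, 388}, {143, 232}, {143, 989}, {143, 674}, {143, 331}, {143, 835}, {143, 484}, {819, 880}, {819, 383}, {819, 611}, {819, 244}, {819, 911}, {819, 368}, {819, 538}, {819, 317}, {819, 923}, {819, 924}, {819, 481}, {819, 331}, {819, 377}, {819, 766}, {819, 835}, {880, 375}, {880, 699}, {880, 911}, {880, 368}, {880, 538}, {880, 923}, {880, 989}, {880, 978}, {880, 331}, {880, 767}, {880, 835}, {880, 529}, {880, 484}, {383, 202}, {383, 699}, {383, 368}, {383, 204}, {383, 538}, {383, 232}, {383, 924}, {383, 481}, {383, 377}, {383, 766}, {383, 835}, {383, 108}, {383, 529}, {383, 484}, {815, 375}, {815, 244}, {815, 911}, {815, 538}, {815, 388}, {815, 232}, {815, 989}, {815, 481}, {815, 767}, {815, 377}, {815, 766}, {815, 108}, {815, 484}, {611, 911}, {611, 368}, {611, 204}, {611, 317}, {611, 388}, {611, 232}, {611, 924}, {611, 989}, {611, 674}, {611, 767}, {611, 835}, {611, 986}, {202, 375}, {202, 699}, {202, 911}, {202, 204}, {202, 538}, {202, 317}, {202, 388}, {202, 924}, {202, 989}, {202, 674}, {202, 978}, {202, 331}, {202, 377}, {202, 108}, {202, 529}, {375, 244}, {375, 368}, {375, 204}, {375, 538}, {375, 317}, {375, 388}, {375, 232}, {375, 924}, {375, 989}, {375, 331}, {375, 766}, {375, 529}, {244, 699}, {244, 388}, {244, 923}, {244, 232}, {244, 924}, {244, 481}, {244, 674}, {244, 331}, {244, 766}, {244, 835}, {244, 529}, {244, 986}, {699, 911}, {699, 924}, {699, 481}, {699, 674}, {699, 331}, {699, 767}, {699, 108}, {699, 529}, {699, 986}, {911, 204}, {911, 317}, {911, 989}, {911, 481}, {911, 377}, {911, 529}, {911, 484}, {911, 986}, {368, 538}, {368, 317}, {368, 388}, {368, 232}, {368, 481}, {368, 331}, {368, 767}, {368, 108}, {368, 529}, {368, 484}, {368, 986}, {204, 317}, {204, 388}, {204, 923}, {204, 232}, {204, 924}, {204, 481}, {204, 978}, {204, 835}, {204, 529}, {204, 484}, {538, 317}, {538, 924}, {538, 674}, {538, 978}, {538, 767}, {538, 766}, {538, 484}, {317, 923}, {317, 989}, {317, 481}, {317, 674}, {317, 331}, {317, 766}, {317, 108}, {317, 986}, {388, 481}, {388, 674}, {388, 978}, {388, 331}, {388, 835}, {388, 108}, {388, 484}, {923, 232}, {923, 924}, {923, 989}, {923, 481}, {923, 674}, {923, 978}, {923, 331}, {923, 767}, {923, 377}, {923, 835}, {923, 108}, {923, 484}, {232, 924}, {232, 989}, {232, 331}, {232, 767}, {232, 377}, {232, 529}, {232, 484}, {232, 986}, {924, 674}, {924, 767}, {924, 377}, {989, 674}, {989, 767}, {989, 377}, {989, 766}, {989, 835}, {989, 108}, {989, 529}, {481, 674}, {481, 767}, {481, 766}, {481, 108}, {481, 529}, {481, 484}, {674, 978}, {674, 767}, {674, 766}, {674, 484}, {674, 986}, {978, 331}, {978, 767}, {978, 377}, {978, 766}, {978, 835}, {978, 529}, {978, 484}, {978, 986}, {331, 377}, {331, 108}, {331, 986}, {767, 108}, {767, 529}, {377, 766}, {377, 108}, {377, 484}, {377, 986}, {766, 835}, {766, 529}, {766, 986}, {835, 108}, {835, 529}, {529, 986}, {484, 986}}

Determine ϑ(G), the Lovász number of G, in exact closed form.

Vertex 244 has 18 neighbors: 285, 552, 143, 819, 815, 375, 699, 388, 923, 232, 924, 481, 674, 331, 766, 835, 529, 986.
N(285) = {502, 552, 617, 880, 815, 375, 244, 699, 911, 204, 538, 317, 923, 924, 835, 108, 484, 986}, |N(285)| = 18.
Vertex 204 has 18 neighbors: 502, 285, 100, 383, 611, 202, 375, 911, 317, 388, 923, 232, 924, 481, 978, 835, 529, 484.
Vertex 815 has 18 neighbors: 502, 285, 100, 552, 143, 375, 244, 911, 538, 388, 232, 989, 481, 767, 377, 766, 108, 484.
G on 37 vertices is 18-regular; strongly regular (37,18,8,9).
spec(A) ≈ [18.0, 2.541381, -3.541381] (distinct, 6 d.p.).
ϑ = −N·λ_min/(λ_max−λ_min) = −37·(-sqrt(37)/2 - 1/2)/(18−(-sqrt(37)/2 - 1/2)) = sqrt(37).
= 6.0828… (decimal).

sqrt(37)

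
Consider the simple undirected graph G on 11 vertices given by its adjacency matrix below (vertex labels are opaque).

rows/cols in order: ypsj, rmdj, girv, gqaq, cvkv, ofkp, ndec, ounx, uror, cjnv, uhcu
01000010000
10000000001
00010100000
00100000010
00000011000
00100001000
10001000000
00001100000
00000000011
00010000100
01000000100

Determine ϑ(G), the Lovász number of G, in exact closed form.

11*cos(pi/11)/(cos(pi/11) + 1)

N(uror) = {cjnv, uhcu}, |N(uror)| = 2.
deg(cjnv) = 2; N(cjnv) = {gqaq, uror}.
N(ofkp) = {girv, ounx}, |N(ofkp)| = 2.
deg(gqaq) = 2; N(gqaq) = {girv, cjnv}.
Every vertex has degree 2 (N=11); the odd cycle C_{11}.
Distinct eigenvalues (to 3 d.p.): [2.0, 1.683, 0.831, -0.285, -1.31, -1.919].
With N=11: ϑ(G) = 11·(-(-1)*2*cos(pi/11))/(2−(-2*cos(pi/11))) = 11*cos(pi/11)/(cos(pi/11) + 1).
Numerically 5.38630291.
Check 5 ≤ 11*cos(pi/11)/(cos(pi/11) + 1) ≤ 6: both strict.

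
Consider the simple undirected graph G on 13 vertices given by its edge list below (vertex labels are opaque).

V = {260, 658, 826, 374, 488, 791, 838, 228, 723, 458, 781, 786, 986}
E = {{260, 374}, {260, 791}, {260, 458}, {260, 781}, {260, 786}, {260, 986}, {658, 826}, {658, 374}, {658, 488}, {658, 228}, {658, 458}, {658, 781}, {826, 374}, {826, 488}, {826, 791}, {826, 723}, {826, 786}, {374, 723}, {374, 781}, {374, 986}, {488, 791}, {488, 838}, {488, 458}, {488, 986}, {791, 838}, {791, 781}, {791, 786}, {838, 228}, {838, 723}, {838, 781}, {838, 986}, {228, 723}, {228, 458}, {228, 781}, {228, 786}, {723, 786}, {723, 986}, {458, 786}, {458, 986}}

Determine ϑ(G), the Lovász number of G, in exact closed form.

sqrt(13)

deg(228) = 6; N(228) = {658, 838, 723, 458, 781, 786}.
N(791) = {260, 826, 488, 838, 781, 786}, |N(791)| = 6.
deg(658) = 6; N(658) = {826, 374, 488, 228, 458, 781}.
deg(986) = 6; N(986) = {260, 374, 488, 838, 723, 458}.
13-vertex 6-regular graph: strongly regular (13,6,2,3).
The 3 distinct eigenvalues: [6.0, 1.303, -2.303].
ϑ = −N·λ_min/(λ_max−λ_min) = −13·(-sqrt(13)/2 - 1/2)/(6−(-sqrt(13)/2 - 1/2)) = sqrt(13).
= 3.605551… (decimal).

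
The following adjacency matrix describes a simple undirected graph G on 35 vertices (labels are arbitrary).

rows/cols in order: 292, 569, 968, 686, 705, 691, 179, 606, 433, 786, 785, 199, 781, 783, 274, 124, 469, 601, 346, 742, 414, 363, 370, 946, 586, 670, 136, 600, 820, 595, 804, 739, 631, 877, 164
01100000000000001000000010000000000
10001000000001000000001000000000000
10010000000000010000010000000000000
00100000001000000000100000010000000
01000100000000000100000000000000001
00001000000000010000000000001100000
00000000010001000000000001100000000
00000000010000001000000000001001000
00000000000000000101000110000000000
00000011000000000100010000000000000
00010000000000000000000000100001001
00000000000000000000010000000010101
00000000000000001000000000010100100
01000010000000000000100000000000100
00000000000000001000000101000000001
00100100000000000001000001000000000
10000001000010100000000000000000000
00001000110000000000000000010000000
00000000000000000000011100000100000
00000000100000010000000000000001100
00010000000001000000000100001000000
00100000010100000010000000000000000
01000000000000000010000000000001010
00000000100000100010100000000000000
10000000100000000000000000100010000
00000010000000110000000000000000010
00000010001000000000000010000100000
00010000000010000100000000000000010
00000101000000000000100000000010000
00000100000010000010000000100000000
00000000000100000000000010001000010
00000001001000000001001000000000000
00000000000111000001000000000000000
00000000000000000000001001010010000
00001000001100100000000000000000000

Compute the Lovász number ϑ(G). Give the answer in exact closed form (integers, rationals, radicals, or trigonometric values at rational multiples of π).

N(600) = {686, 781, 601, 877}, |N(600)| = 4.
Vertex 569 has 4 neighbors: 292, 705, 783, 370.
Vertex 670 has 4 neighbors: 179, 274, 124, 877.
N(877) = {370, 670, 600, 804}, |N(877)| = 4.
4-regular, N=35; this is K(7,3), the Kneser graph.
A has 4 distinct eigenvalues ≈ [4.0, 2.0, -1.0, -3.0].
With N=35: ϑ(G) = 35·(-1*(-3))/(4−(-3)) = 15.
ϑ(G) ≈ 15.0000.

15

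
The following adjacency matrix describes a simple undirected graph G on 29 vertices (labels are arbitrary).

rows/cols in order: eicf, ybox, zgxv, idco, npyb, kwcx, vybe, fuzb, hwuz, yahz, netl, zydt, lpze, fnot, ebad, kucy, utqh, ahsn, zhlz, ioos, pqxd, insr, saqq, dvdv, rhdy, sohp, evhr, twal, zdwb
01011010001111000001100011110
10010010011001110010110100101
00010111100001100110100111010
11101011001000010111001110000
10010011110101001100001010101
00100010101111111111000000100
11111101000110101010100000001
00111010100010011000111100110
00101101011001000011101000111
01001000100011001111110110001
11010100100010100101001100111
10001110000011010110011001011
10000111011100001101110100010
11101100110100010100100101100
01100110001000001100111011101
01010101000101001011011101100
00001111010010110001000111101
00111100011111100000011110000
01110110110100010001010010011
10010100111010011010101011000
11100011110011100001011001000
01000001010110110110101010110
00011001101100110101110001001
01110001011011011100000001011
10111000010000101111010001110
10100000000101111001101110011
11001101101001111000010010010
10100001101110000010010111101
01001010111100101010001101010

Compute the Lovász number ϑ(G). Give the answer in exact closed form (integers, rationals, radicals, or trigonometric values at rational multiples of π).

sqrt(29)

N(kwcx) = {zgxv, vybe, hwuz, netl, zydt, lpze, fnot, ebad, kucy, utqh, ahsn, zhlz, ioos, evhr}, |N(kwcx)| = 14.
N(zgxv) = {idco, kwcx, vybe, fuzb, hwuz, fnot, ebad, ahsn, zhlz, pqxd, dvdv, rhdy, sohp, twal}, |N(zgxv)| = 14.
Vertex dvdv has 14 neighbors: ybox, zgxv, idco, fuzb, yahz, netl, lpze, fnot, kucy, utqh, ahsn, sohp, twal, zdwb.
N(netl) = {eicf, ybox, idco, kwcx, hwuz, lpze, ebad, ahsn, ioos, saqq, dvdv, evhr, twal, zdwb}, |N(netl)| = 14.
Every vertex has degree 14 (N=29); Paley(29): SR with (k,λ,μ)=(14,6,7).
spec(A) ≈ [14.0, 2.19258, -3.19258] (distinct, 5 d.p.).
λ_max=14, λ_min=-sqrt(29)/2 - 1/2; ϑ = −29·λ_min/(λ_max−λ_min) = sqrt(29).
ϑ(G) ≈ 5.38516.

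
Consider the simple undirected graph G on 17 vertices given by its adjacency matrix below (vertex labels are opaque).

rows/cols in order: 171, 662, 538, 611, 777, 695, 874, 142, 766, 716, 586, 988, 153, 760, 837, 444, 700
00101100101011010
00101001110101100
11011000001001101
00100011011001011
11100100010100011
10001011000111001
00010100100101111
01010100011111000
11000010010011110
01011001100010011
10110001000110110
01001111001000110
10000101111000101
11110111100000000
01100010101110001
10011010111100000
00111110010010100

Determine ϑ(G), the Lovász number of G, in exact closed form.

deg(700) = 8; N(700) = {538, 611, 777, 695, 874, 716, 153, 837}.
Vertex 777 has 8 neighbors: 171, 662, 538, 695, 716, 988, 444, 700.
N(874) = {611, 695, 766, 988, 760, 837, 444, 700}, |N(874)| = 8.
Vertex 988 has 8 neighbors: 662, 777, 695, 874, 142, 586, 837, 444.
8-regular, N=17; Paley(17): SR with (k,λ,μ)=(8,3,4).
spec(A) ≈ [8.0, 1.561553, -2.561553] (distinct, 6 d.p.).
Lovász: ϑ = −17(-sqrt(17)/2 - 1/2)/(8+-(-sqrt(17)/2 - 1/2)) = sqrt(17).
= 4.123106… (decimal).

sqrt(17)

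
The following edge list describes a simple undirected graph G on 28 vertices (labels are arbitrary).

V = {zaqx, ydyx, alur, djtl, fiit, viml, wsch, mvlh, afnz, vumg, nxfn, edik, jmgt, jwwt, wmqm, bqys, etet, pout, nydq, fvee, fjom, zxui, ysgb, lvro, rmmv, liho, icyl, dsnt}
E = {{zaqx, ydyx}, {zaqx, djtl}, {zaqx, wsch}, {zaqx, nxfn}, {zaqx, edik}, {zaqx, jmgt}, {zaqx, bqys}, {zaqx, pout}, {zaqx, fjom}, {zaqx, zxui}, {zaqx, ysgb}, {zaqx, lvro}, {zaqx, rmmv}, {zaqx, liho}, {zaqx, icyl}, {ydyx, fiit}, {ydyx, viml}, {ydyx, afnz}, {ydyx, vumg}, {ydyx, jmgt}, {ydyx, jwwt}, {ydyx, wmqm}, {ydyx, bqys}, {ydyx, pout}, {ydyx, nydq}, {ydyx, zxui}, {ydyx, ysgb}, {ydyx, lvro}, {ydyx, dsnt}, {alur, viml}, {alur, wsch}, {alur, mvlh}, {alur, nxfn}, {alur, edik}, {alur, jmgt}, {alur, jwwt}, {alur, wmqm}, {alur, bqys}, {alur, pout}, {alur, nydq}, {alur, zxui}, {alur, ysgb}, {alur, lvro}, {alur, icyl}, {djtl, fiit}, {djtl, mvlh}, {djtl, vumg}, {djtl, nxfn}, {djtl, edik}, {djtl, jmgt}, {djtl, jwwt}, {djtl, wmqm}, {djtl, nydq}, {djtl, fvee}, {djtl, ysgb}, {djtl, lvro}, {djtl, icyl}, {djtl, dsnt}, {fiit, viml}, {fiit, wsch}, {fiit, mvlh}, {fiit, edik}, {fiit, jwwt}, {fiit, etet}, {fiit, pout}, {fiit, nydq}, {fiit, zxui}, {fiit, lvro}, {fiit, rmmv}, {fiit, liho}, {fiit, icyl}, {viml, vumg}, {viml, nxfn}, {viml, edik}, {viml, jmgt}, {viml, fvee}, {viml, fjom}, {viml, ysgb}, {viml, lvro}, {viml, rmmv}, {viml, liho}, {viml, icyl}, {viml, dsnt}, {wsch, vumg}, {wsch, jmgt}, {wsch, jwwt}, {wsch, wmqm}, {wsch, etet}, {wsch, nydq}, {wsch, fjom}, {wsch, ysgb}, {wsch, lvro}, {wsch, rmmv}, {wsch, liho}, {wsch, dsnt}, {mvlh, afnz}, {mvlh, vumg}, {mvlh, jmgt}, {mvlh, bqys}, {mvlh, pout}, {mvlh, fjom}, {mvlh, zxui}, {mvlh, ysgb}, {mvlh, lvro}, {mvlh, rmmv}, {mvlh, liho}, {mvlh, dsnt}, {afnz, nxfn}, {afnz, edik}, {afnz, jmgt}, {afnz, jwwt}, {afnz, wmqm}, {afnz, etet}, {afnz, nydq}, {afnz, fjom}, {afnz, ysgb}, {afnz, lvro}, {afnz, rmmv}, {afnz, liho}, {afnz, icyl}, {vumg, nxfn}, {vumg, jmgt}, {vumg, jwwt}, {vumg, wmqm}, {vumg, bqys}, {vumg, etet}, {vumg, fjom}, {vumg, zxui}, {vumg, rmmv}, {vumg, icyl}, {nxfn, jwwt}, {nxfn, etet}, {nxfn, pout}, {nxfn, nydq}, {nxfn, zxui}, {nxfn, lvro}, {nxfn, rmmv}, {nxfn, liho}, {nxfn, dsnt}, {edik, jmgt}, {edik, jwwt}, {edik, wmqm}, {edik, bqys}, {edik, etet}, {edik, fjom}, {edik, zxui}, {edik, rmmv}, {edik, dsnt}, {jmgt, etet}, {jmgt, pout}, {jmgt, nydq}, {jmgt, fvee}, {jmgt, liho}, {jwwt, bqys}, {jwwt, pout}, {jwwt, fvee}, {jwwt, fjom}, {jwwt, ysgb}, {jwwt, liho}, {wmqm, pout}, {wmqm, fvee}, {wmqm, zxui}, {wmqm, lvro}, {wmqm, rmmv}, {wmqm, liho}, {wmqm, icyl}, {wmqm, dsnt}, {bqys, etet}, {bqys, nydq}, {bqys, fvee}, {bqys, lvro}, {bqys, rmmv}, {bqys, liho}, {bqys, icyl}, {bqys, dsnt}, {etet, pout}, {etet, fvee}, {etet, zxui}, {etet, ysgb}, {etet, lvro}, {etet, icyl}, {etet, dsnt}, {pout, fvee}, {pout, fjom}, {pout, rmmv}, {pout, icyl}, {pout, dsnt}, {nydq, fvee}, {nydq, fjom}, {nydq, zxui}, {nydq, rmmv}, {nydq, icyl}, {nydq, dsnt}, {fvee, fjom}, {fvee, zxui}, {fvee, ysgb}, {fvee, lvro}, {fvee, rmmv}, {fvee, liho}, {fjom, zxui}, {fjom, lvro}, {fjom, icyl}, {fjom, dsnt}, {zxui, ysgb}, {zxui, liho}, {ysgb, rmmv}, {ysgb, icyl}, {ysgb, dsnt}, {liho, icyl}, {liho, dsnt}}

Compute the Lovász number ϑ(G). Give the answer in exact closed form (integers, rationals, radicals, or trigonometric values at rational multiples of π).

deg(alur) = 15; N(alur) = {viml, wsch, mvlh, nxfn, edik, jmgt, jwwt, wmqm, bqys, pout, nydq, zxui, ysgb, lvro, icyl}.
deg(fiit) = 15; N(fiit) = {ydyx, djtl, viml, wsch, mvlh, edik, jwwt, etet, pout, nydq, zxui, lvro, rmmv, liho, icyl}.
deg(wmqm) = 15; N(wmqm) = {ydyx, alur, djtl, wsch, afnz, vumg, edik, pout, fvee, zxui, lvro, rmmv, liho, icyl, dsnt}.
deg(bqys) = 15; N(bqys) = {zaqx, ydyx, alur, mvlh, vumg, edik, jwwt, etet, nydq, fvee, lvro, rmmv, liho, icyl, dsnt}.
28-vertex 15-regular graph: Kneser-type, 2-subsets of [8].
The 3 distinct eigenvalues: [15.0, 1.0, -5.0].
Lovász: ϑ = −28(-5)/(15+-1*(-5)) = 7.
= 7.0000000… (decimal).

7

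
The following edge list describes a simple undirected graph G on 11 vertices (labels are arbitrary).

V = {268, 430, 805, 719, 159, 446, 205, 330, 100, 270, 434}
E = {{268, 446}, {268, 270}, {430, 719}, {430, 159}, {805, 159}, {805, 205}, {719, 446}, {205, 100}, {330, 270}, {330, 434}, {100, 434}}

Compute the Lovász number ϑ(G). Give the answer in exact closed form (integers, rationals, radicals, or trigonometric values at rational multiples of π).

deg(100) = 2; N(100) = {205, 434}.
N(805) = {159, 205}, |N(805)| = 2.
Vertex 268 has 2 neighbors: 446, 270.
N(159) = {430, 805}, |N(159)| = 2.
Regular of degree 2 on 11 vertices: the odd cycle C_{11}.
The 6 distinct eigenvalues: [2.0, 1.683, 0.831, -0.285, -1.31, -1.919].
Lovász: ϑ = −11(-2*cos(pi/11))/(2+-(-1)*2*cos(pi/11)) = 11*cos(pi/11)/(cos(pi/11) + 1).
ϑ(G) ≈ 5.38630.
Sandwich: α(G)=5 ≤ ϑ(G)=11*cos(pi/11)/(cos(pi/11) + 1) ≤ χ(Ḡ)=6 (both strict).

11*cos(pi/11)/(cos(pi/11) + 1)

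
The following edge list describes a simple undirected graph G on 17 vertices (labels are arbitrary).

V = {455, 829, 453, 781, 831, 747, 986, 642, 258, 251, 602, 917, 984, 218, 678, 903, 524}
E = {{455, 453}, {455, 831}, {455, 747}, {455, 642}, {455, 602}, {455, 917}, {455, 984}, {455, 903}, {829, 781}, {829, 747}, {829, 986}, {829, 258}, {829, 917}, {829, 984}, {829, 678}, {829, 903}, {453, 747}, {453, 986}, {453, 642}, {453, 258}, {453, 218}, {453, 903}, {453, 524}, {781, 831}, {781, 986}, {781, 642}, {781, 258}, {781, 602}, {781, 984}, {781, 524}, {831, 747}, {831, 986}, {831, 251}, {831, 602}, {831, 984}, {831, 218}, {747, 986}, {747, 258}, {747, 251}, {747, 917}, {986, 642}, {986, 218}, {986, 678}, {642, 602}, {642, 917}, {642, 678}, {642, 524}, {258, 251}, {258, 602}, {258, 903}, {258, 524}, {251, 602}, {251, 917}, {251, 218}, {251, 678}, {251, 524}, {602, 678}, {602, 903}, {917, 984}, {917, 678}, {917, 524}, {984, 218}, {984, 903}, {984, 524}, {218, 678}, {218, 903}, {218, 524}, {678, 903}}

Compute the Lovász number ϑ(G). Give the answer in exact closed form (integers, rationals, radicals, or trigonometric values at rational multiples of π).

sqrt(17)

N(829) = {781, 747, 986, 258, 917, 984, 678, 903}, |N(829)| = 8.
deg(602) = 8; N(602) = {455, 781, 831, 642, 258, 251, 678, 903}.
deg(642) = 8; N(642) = {455, 453, 781, 986, 602, 917, 678, 524}.
deg(747) = 8; N(747) = {455, 829, 453, 831, 986, 258, 251, 917}.
8-regular, N=17; strongly regular (17,8,3,4).
A has 3 distinct eigenvalues ≈ [8.0, 1.562, -2.562].
Lovász: ϑ = −17(-sqrt(17)/2 - 1/2)/(8+-(-sqrt(17)/2 - 1/2)) = sqrt(17).
≈ 4.123106 (to 6 d.p.).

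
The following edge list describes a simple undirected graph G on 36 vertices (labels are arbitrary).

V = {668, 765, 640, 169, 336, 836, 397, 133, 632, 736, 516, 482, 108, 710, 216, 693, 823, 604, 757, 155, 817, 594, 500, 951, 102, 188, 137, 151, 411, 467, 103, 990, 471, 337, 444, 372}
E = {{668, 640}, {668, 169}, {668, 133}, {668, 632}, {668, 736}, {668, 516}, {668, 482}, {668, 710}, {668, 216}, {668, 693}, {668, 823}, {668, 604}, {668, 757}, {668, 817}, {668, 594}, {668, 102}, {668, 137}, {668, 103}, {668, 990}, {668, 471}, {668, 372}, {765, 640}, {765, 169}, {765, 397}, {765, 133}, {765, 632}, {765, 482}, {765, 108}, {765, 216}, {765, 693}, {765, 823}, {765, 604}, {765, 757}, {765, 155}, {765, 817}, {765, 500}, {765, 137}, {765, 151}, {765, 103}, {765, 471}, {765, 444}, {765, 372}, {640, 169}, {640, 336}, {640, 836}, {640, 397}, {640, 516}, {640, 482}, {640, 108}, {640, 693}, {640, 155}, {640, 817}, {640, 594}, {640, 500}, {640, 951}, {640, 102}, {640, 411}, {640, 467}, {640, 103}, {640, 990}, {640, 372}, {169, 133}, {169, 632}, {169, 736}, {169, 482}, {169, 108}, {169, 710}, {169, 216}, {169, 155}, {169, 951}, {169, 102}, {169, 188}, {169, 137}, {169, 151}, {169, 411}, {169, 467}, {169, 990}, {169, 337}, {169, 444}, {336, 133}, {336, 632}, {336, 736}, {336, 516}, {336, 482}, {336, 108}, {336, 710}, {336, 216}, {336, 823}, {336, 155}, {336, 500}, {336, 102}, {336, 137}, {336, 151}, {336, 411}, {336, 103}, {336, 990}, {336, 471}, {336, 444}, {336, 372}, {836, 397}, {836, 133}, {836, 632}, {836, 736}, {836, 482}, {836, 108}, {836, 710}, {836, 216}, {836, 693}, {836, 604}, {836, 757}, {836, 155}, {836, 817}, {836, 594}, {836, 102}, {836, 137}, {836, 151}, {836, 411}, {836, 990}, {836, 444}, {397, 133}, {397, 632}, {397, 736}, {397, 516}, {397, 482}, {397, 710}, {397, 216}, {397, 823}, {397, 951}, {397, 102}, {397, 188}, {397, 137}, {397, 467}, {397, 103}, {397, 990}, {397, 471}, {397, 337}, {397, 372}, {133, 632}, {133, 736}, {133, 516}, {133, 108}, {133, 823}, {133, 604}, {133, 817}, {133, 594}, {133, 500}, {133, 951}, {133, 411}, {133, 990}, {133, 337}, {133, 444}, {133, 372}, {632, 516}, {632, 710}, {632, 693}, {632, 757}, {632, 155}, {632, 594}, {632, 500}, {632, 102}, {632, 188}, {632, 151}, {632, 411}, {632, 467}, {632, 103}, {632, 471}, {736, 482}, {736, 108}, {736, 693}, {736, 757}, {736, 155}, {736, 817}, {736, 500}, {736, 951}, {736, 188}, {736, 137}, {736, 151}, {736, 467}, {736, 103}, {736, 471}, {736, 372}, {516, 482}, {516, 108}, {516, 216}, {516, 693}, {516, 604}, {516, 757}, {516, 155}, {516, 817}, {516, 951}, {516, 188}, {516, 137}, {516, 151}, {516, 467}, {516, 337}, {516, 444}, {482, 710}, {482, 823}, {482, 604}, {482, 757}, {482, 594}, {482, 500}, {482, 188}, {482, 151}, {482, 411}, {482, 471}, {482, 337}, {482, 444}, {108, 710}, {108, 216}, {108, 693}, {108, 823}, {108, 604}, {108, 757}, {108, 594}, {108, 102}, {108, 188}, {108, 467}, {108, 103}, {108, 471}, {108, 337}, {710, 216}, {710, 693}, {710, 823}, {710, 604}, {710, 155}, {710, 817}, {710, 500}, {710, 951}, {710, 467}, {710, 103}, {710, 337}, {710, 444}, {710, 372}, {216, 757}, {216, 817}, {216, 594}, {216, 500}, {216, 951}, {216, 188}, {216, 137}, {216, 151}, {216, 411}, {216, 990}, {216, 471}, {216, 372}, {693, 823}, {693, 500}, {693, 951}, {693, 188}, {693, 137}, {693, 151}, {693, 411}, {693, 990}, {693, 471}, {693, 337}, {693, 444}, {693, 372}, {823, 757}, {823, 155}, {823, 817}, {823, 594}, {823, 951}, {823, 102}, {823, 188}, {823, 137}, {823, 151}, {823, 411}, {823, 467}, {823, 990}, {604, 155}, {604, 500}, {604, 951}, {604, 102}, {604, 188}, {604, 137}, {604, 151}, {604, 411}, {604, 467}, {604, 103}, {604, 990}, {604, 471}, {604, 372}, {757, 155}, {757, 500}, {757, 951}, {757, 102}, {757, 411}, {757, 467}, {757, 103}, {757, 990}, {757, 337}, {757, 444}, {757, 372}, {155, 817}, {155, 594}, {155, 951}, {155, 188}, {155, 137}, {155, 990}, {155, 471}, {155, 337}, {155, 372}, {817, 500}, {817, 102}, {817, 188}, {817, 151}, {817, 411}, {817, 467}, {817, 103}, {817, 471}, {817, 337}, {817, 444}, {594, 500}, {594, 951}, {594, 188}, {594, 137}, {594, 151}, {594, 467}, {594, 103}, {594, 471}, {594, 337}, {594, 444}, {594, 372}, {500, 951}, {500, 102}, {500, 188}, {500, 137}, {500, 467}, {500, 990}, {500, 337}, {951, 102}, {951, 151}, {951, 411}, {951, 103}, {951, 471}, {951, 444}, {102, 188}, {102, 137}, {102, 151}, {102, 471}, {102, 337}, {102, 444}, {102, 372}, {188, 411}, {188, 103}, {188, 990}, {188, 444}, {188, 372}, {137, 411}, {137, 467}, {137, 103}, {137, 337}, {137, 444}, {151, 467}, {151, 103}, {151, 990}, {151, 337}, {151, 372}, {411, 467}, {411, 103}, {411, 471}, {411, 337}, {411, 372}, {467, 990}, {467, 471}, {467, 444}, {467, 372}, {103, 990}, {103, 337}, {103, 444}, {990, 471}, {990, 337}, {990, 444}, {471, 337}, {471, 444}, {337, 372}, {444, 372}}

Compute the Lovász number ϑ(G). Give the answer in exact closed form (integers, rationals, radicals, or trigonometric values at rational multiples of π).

Vertex 668 has 21 neighbors: 640, 169, 133, 632, 736, 516, 482, 710, 216, 693, 823, 604, 757, 817, 594, 102, 137, 103, 990, 471, 372.
N(372) = {668, 765, 640, 336, 397, 133, 736, 710, 216, 693, 604, 757, 155, 594, 102, 188, 151, 411, 467, 337, 444}, |N(372)| = 21.
Vertex 765 has 21 neighbors: 640, 169, 397, 133, 632, 482, 108, 216, 693, 823, 604, 757, 155, 817, 500, 137, 151, 103, 471, 444, 372.
N(736) = {668, 169, 336, 836, 397, 133, 482, 108, 693, 757, 155, 817, 500, 951, 188, 137, 151, 467, 103, 471, 372}, |N(736)| = 21.
G on 36 vertices is 21-regular; Kneser K(9,2) on C(9,2)=36 vertices.
The 3 distinct eigenvalues: [21.0, 1.0, -6.0].
ϑ = −N·λ_min/(λ_max−λ_min) = −36·(-6)/(21−(-6)) = 8.
ϑ(G) ≈ 8.000000.

8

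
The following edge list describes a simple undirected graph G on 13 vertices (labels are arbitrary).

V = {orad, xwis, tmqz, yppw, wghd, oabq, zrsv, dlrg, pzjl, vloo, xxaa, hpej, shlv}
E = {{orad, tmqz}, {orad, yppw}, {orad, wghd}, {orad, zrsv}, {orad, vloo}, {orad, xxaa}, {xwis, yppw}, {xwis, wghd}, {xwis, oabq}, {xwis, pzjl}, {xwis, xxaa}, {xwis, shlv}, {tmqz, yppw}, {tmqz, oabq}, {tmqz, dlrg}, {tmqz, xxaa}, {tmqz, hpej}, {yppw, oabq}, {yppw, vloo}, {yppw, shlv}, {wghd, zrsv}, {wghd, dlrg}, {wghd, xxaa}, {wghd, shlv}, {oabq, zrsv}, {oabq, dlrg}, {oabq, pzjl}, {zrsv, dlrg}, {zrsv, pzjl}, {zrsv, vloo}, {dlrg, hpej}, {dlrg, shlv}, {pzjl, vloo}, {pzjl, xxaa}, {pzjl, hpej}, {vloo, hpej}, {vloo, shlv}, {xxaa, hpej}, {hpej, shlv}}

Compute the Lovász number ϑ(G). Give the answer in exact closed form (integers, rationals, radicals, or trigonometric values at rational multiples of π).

sqrt(13)

N(yppw) = {orad, xwis, tmqz, oabq, vloo, shlv}, |N(yppw)| = 6.
N(pzjl) = {xwis, oabq, zrsv, vloo, xxaa, hpej}, |N(pzjl)| = 6.
Vertex dlrg has 6 neighbors: tmqz, wghd, oabq, zrsv, hpej, shlv.
N(xxaa) = {orad, xwis, tmqz, wghd, pzjl, hpej}, |N(xxaa)| = 6.
13-vertex 6-regular graph: SR(13,6,2,3) — a Paley graph.
spec(A) ≈ [6.0, 1.302776, -2.302776] (distinct, 6 d.p.).
With N=13: ϑ(G) = 13·(-(-sqrt(13)/2 - 1/2))/(6−(-sqrt(13)/2 - 1/2)) = sqrt(13).
Numerically 3.60555.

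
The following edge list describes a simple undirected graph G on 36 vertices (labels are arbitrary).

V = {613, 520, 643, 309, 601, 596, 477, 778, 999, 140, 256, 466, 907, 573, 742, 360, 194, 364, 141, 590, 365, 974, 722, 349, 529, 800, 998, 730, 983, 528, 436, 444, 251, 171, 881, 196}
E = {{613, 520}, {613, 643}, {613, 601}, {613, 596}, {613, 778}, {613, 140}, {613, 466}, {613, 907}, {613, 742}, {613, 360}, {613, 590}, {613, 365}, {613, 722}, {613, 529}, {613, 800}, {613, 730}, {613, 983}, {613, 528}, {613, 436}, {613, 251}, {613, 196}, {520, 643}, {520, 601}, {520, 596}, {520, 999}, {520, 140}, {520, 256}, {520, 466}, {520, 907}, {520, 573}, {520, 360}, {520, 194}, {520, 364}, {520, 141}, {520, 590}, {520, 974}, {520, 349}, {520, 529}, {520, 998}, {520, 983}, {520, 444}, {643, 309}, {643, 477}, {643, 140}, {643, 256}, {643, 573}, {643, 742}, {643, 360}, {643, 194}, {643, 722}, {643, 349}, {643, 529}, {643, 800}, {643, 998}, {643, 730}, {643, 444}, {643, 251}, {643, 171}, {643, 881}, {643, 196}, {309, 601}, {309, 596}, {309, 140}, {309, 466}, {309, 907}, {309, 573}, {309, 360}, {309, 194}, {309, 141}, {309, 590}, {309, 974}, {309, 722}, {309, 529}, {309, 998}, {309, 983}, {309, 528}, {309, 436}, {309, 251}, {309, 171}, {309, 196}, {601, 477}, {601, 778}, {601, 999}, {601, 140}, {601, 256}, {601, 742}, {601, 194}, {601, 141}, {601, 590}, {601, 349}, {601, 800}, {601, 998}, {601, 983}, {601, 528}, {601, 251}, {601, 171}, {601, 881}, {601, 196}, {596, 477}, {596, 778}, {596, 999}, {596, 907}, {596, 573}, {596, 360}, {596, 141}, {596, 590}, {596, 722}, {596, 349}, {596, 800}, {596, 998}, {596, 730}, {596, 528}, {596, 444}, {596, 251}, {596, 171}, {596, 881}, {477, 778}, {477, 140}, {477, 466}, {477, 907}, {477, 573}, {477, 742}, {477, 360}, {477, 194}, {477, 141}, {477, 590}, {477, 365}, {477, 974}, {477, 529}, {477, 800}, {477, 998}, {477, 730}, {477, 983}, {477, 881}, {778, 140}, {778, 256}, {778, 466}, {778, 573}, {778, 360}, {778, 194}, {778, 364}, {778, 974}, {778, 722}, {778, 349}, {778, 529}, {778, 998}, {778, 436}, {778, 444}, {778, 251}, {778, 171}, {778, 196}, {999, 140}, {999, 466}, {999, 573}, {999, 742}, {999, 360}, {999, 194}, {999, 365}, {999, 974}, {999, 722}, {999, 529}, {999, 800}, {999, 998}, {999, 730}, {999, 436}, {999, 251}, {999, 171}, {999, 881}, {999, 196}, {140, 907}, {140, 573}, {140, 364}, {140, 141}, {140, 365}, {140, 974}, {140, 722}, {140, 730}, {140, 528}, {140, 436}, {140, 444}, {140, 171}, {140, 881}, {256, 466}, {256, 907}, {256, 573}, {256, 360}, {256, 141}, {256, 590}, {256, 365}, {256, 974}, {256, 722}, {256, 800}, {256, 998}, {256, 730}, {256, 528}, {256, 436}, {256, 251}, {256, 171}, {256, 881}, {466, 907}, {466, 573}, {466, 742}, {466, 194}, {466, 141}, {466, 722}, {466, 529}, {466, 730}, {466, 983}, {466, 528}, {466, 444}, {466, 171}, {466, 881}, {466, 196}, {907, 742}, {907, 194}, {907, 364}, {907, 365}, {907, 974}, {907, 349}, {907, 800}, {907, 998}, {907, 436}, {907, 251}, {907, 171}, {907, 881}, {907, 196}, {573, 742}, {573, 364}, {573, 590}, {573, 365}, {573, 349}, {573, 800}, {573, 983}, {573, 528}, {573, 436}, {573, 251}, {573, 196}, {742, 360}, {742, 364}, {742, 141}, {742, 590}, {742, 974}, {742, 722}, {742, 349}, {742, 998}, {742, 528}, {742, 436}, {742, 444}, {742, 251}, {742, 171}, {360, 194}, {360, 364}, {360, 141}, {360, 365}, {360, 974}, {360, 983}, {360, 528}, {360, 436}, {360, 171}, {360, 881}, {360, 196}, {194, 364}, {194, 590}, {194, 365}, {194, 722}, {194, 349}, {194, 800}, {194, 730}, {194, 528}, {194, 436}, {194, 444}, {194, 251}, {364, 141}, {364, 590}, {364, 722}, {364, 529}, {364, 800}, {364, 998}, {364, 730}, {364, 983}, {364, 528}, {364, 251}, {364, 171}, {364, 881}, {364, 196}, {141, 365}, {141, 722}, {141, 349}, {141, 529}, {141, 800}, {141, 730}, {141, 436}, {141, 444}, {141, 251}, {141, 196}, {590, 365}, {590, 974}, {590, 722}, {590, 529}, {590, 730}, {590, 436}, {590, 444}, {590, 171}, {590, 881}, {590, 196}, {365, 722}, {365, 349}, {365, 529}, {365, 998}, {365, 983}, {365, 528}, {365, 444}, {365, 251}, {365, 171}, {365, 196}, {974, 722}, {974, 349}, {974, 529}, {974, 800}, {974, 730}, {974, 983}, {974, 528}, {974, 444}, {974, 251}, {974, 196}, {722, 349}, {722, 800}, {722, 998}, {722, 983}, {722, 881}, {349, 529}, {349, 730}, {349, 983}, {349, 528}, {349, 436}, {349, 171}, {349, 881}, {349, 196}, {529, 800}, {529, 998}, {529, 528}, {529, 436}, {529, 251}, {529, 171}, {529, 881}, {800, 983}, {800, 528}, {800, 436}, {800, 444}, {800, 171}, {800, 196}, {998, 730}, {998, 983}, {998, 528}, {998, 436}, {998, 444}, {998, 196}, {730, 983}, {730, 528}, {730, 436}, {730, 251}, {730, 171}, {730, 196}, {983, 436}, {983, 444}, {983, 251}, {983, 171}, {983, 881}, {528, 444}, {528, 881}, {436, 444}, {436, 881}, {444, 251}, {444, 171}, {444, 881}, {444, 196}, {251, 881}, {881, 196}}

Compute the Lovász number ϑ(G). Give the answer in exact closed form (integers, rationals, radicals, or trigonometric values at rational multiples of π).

N(778) = {613, 601, 596, 477, 140, 256, 466, 573, 360, 194, 364, 974, 722, 349, 529, 998, 436, 444, 251, 171, 196}, |N(778)| = 21.
deg(349) = 21; N(349) = {520, 643, 601, 596, 778, 907, 573, 742, 194, 141, 365, 974, 722, 529, 730, 983, 528, 436, 171, 881, 196}.
Vertex 196 has 21 neighbors: 613, 643, 309, 601, 778, 999, 466, 907, 573, 360, 364, 141, 590, 365, 974, 349, 800, 998, 730, 444, 881.
Vertex 194 has 21 neighbors: 520, 643, 309, 601, 477, 778, 999, 466, 907, 360, 364, 590, 365, 722, 349, 800, 730, 528, 436, 444, 251.
Regular of degree 21 on 36 vertices: this is K(9,2), the Kneser graph.
spec(A) ≈ [21.0, 1.0, -6.0] (distinct, 5 d.p.).
−36·(-6) / ((21)−(-6)) = 8 = ϑ(G).
ϑ(G) ≈ 8.00000000.

8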